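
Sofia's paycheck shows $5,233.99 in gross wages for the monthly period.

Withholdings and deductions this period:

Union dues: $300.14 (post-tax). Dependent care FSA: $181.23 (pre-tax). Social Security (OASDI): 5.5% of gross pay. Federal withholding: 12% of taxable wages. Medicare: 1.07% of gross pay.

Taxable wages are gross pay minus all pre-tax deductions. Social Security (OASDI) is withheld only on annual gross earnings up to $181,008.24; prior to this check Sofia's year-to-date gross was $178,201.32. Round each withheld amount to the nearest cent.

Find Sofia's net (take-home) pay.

$3,935.91

Dependent care FSA: $181.23
Taxable wages = $5,233.99 − $181.23 = $5,052.76
Federal withholding: $5,052.76 × 0.12 = $606.33
Social Security (OASDI): only $181,008.24 − $178,201.32 = $2,806.92 of this check is subject → $2,806.92 × 0.055 = $154.38
Medicare: $5,233.99 × 0.0107 = $56.00
Union dues: $300.14
Total deductions = $181.23 + $606.33 + $154.38 + $56.00 + $300.14 = $1,298.08
Net pay = $5,233.99 − $1,298.08 = $3,935.91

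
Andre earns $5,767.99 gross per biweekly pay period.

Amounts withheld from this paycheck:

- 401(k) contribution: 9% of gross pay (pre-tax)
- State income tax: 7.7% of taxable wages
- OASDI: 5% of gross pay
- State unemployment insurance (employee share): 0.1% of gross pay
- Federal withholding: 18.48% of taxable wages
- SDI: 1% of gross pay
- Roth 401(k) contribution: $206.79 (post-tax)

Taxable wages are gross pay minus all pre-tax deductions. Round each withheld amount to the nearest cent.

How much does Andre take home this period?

$3,316.08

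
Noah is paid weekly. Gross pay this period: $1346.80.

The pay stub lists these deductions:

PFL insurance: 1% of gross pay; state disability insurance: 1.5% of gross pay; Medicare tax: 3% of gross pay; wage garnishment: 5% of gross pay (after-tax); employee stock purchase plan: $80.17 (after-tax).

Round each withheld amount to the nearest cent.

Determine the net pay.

$1125.22

Medicare tax: $1346.80 × 0.03 = $40.40
PFL insurance: $1346.80 × 0.01 = $13.47
State disability insurance: $1346.80 × 0.015 = $20.20
Wage garnishment: $1346.80 × 0.05 = $67.34
Employee stock purchase plan: $80.17
Total deductions = $40.40 + $13.47 + $20.20 + $67.34 + $80.17 = $221.58
Net pay = $1346.80 − $221.58 = $1125.22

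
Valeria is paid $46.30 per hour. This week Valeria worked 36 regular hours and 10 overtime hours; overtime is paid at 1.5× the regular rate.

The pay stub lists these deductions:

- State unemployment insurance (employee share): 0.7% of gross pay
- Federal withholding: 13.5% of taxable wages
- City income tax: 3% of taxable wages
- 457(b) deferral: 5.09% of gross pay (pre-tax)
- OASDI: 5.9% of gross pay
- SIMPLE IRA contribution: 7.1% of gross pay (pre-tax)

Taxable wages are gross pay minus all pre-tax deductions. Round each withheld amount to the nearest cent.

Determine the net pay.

Regular pay: 36 × $46.30 = $1,666.80
Overtime pay: 10 × $46.30 × 1.5 = $694.50
Gross pay = $1,666.80 + $694.50 = $2,361.30
457(b) deferral: $2,361.30 × 0.0509 = $120.19
SIMPLE IRA contribution: $2,361.30 × 0.071 = $167.65
Pre-tax total = $120.19 + $167.65 = $287.84
Taxable wages = $2,361.30 − $287.84 = $2,073.46
City income tax: $2,073.46 × 0.03 = $62.20
Federal withholding: $2,073.46 × 0.135 = $279.92
OASDI: $2,361.30 × 0.059 = $139.32
State unemployment insurance (employee share): $2,361.30 × 0.007 = $16.53
Total deductions = $120.19 + $167.65 + $62.20 + $279.92 + $139.32 + $16.53 = $785.81
Net pay = $2,361.30 − $785.81 = $1,575.49

$1,575.49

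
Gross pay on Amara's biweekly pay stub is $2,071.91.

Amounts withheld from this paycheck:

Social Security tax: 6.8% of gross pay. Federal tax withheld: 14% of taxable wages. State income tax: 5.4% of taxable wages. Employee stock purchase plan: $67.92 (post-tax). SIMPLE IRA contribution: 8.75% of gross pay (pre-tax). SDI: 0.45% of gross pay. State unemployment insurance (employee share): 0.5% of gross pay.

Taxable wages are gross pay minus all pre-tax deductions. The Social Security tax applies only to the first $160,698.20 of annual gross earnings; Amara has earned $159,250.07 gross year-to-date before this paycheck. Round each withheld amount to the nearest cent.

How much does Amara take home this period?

$1,337.77

SIMPLE IRA contribution: $2,071.91 × 0.0875 = $181.29
Taxable wages = $2,071.91 − $181.29 = $1,890.62
Federal tax withheld: $1,890.62 × 0.14 = $264.69
State income tax: $1,890.62 × 0.054 = $102.09
Social Security tax: only $160,698.20 − $159,250.07 = $1,448.13 of this check is subject → $1,448.13 × 0.068 = $98.47
SDI: $2,071.91 × 0.0045 = $9.32
State unemployment insurance (employee share): $2,071.91 × 0.005 = $10.36
Employee stock purchase plan: $67.92
Total deductions = $181.29 + $264.69 + $102.09 + $98.47 + $9.32 + $10.36 + $67.92 = $734.14
Net pay = $2,071.91 − $734.14 = $1,337.77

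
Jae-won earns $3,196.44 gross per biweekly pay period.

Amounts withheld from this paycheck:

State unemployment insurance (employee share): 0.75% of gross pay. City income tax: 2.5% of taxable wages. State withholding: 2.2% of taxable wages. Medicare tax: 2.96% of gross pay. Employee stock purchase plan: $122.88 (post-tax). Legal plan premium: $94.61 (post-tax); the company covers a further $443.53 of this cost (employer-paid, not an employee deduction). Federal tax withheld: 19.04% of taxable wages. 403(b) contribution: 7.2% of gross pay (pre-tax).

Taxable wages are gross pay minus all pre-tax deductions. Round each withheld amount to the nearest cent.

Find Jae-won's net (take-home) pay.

$1,926.03

403(b) contribution: $3,196.44 × 0.072 = $230.14
Taxable wages = $3,196.44 − $230.14 = $2,966.30
Federal tax withheld: $2,966.30 × 0.1904 = $564.78
State withholding: $2,966.30 × 0.022 = $65.26
City income tax: $2,966.30 × 0.025 = $74.16
State unemployment insurance (employee share): $3,196.44 × 0.0075 = $23.97
Medicare tax: $3,196.44 × 0.0296 = $94.61
Legal plan premium: $94.61
Employee stock purchase plan: $122.88
(Employer's $443.53 toward legal plan premium is not withheld from the employee.)
Total deductions = $230.14 + $564.78 + $65.26 + $74.16 + $23.97 + $94.61 + $94.61 + $122.88 = $1,270.41
Net pay = $3,196.44 − $1,270.41 = $1,926.03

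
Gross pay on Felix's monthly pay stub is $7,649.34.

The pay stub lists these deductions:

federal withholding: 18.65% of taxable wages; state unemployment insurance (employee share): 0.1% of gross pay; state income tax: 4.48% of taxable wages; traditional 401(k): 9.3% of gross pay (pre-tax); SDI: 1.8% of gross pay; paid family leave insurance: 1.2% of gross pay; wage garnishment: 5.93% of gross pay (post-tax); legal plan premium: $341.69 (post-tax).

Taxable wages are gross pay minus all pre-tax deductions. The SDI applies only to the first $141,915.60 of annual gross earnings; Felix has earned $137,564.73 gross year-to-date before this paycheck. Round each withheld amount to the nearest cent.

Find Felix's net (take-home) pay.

Traditional 401(k): $7,649.34 × 0.093 = $711.39
Taxable wages = $7,649.34 − $711.39 = $6,937.95
State income tax: $6,937.95 × 0.0448 = $310.82
Federal withholding: $6,937.95 × 0.1865 = $1,293.93
State unemployment insurance (employee share): $7,649.34 × 0.001 = $7.65
Paid family leave insurance: $7,649.34 × 0.012 = $91.79
SDI: only $141,915.60 − $137,564.73 = $4,350.87 of this check is subject → $4,350.87 × 0.018 = $78.32
Wage garnishment: $7,649.34 × 0.0593 = $453.61
Legal plan premium: $341.69
Total deductions = $711.39 + $310.82 + $1,293.93 + $7.65 + $91.79 + $78.32 + $453.61 + $341.69 = $3,289.20
Net pay = $7,649.34 − $3,289.20 = $4,360.14

$4,360.14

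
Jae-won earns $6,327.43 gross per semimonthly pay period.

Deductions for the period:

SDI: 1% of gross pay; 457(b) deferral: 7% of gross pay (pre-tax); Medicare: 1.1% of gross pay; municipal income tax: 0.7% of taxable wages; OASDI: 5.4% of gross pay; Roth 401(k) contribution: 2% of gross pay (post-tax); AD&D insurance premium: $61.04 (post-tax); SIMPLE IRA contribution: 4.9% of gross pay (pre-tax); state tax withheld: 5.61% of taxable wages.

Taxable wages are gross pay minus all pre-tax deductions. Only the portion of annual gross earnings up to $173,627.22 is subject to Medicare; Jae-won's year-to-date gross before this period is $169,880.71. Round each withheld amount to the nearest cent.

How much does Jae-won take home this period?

$4,588.97

SIMPLE IRA contribution: $6,327.43 × 0.049 = $310.04
457(b) deferral: $6,327.43 × 0.07 = $442.92
Pre-tax total = $310.04 + $442.92 = $752.96
Taxable wages = $6,327.43 − $752.96 = $5,574.47
State tax withheld: $5,574.47 × 0.0561 = $312.73
Municipal income tax: $5,574.47 × 0.007 = $39.02
SDI: $6,327.43 × 0.01 = $63.27
OASDI: $6,327.43 × 0.054 = $341.68
Medicare: only $173,627.22 − $169,880.71 = $3,746.51 of this check is subject → $3,746.51 × 0.011 = $41.21
Roth 401(k) contribution: $6,327.43 × 0.02 = $126.55
AD&D insurance premium: $61.04
Total deductions = $310.04 + $442.92 + $312.73 + $39.02 + $63.27 + $341.68 + $41.21 + $126.55 + $61.04 = $1,738.46
Net pay = $6,327.43 − $1,738.46 = $4,588.97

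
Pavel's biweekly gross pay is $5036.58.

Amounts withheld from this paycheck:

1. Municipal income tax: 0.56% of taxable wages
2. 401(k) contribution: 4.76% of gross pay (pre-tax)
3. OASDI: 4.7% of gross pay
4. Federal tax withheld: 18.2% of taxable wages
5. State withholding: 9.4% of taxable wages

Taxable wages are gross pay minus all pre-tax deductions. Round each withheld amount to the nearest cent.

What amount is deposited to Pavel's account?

$3209.34

401(k) contribution: $5036.58 × 0.0476 = $239.74
Taxable wages = $5036.58 − $239.74 = $4796.84
Municipal income tax: $4796.84 × 0.0056 = $26.86
Federal tax withheld: $4796.84 × 0.182 = $873.02
State withholding: $4796.84 × 0.094 = $450.90
OASDI: $5036.58 × 0.047 = $236.72
Total deductions = $239.74 + $26.86 + $873.02 + $450.90 + $236.72 = $1827.24
Net pay = $5036.58 − $1827.24 = $3209.34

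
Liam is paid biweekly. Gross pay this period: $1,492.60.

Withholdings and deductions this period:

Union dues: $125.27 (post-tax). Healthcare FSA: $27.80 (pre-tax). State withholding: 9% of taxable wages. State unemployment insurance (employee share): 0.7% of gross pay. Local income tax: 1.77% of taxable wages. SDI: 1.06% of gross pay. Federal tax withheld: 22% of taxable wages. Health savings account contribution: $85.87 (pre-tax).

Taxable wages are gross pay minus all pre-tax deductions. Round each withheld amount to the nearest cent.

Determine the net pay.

$775.52

Health savings account contribution: $85.87
Healthcare FSA: $27.80
Pre-tax total = $85.87 + $27.80 = $113.67
Taxable wages = $1,492.60 − $113.67 = $1,378.93
State withholding: $1,378.93 × 0.09 = $124.10
Federal tax withheld: $1,378.93 × 0.22 = $303.36
Local income tax: $1,378.93 × 0.0177 = $24.41
State unemployment insurance (employee share): $1,492.60 × 0.007 = $10.45
SDI: $1,492.60 × 0.0106 = $15.82
Union dues: $125.27
Total deductions = $85.87 + $27.80 + $124.10 + $303.36 + $24.41 + $10.45 + $15.82 + $125.27 = $717.08
Net pay = $1,492.60 − $717.08 = $775.52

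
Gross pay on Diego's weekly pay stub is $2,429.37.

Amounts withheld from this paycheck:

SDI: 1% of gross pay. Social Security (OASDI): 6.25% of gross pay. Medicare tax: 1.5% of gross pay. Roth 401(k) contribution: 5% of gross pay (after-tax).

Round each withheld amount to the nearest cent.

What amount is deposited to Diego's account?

$2,095.33

SDI: $2,429.37 × 0.01 = $24.29
Social Security (OASDI): $2,429.37 × 0.0625 = $151.84
Medicare tax: $2,429.37 × 0.015 = $36.44
Roth 401(k) contribution: $2,429.37 × 0.05 = $121.47
Total deductions = $24.29 + $151.84 + $36.44 + $121.47 = $334.04
Net pay = $2,429.37 − $334.04 = $2,095.33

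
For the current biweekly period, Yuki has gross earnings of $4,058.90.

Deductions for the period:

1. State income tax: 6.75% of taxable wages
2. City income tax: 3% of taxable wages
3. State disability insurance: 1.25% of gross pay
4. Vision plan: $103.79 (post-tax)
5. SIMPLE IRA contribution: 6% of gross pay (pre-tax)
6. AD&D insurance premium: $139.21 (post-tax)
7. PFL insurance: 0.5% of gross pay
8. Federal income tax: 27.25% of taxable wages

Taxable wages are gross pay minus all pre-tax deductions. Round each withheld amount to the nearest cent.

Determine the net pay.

$2,089.65

SIMPLE IRA contribution: $4,058.90 × 0.06 = $243.53
Taxable wages = $4,058.90 − $243.53 = $3,815.37
Federal income tax: $3,815.37 × 0.2725 = $1,039.69
City income tax: $3,815.37 × 0.03 = $114.46
State income tax: $3,815.37 × 0.0675 = $257.54
State disability insurance: $4,058.90 × 0.0125 = $50.74
PFL insurance: $4,058.90 × 0.005 = $20.29
Vision plan: $103.79
AD&D insurance premium: $139.21
Total deductions = $243.53 + $1,039.69 + $114.46 + $257.54 + $50.74 + $20.29 + $103.79 + $139.21 = $1,969.25
Net pay = $4,058.90 − $1,969.25 = $2,089.65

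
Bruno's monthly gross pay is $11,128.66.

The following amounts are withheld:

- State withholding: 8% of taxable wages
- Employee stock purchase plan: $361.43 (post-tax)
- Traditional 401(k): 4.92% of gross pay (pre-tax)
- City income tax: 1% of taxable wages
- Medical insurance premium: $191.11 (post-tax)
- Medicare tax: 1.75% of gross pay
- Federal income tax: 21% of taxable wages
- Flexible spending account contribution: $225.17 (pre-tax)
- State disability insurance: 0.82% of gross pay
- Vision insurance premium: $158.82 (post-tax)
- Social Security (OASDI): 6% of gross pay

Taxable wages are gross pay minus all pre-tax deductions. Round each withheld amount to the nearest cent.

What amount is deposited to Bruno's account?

Traditional 401(k): $11,128.66 × 0.0492 = $547.53
Flexible spending account contribution: $225.17
Pre-tax total = $547.53 + $225.17 = $772.70
Taxable wages = $11,128.66 − $772.70 = $10,355.96
City income tax: $10,355.96 × 0.01 = $103.56
Federal income tax: $10,355.96 × 0.21 = $2,174.75
State withholding: $10,355.96 × 0.08 = $828.48
Medicare tax: $11,128.66 × 0.0175 = $194.75
Social Security (OASDI): $11,128.66 × 0.06 = $667.72
State disability insurance: $11,128.66 × 0.0082 = $91.26
Medical insurance premium: $191.11
Vision insurance premium: $158.82
Employee stock purchase plan: $361.43
Total deductions = $547.53 + $225.17 + $103.56 + $2,174.75 + $828.48 + $194.75 + $667.72 + $91.26 + $191.11 + $158.82 + $361.43 = $5,544.58
Net pay = $11,128.66 − $5,544.58 = $5,584.08

$5,584.08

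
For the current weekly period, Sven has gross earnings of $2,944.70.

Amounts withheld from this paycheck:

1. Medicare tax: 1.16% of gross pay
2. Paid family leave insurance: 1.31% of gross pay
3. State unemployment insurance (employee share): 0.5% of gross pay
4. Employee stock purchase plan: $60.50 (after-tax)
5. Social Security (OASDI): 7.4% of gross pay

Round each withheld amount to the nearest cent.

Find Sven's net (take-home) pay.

$2,578.83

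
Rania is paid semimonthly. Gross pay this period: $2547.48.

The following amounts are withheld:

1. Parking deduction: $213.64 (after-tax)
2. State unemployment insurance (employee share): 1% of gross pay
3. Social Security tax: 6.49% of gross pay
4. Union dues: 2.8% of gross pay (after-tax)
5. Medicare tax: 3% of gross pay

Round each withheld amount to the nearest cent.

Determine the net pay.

$1995.29

Medicare tax: $2547.48 × 0.03 = $76.42
State unemployment insurance (employee share): $2547.48 × 0.01 = $25.47
Social Security tax: $2547.48 × 0.0649 = $165.33
Union dues: $2547.48 × 0.028 = $71.33
Parking deduction: $213.64
Total deductions = $76.42 + $25.47 + $165.33 + $71.33 + $213.64 = $552.19
Net pay = $2547.48 − $552.19 = $1995.29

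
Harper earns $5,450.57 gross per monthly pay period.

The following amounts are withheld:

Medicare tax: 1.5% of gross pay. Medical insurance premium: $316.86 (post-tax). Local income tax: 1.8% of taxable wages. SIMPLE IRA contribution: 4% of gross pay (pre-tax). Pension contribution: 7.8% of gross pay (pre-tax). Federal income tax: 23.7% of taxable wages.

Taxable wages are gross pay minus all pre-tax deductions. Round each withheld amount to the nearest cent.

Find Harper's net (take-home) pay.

$3,182.90

SIMPLE IRA contribution: $5,450.57 × 0.04 = $218.02
Pension contribution: $5,450.57 × 0.078 = $425.14
Pre-tax total = $218.02 + $425.14 = $643.16
Taxable wages = $5,450.57 − $643.16 = $4,807.41
Federal income tax: $4,807.41 × 0.237 = $1,139.36
Local income tax: $4,807.41 × 0.018 = $86.53
Medicare tax: $5,450.57 × 0.015 = $81.76
Medical insurance premium: $316.86
Total deductions = $218.02 + $425.14 + $1,139.36 + $86.53 + $81.76 + $316.86 = $2,267.67
Net pay = $5,450.57 − $2,267.67 = $3,182.90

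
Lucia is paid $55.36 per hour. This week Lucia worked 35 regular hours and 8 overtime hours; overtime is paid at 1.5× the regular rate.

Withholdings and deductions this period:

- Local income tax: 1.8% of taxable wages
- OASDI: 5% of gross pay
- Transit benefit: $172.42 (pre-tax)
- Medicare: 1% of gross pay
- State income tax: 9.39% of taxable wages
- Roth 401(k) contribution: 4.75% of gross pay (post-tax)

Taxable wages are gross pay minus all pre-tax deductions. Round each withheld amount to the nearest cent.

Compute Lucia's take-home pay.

$1,877.93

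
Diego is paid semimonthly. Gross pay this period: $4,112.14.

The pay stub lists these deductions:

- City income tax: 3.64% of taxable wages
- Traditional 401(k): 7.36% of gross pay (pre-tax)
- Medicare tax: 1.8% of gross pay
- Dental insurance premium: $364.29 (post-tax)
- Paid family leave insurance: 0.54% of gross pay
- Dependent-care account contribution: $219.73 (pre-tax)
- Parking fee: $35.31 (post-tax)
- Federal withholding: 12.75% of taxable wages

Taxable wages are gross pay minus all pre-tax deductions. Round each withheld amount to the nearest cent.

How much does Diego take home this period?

$2,505.57

Traditional 401(k): $4,112.14 × 0.0736 = $302.65
Dependent-care account contribution: $219.73
Pre-tax total = $302.65 + $219.73 = $522.38
Taxable wages = $4,112.14 − $522.38 = $3,589.76
City income tax: $3,589.76 × 0.0364 = $130.67
Federal withholding: $3,589.76 × 0.1275 = $457.69
Medicare tax: $4,112.14 × 0.018 = $74.02
Paid family leave insurance: $4,112.14 × 0.0054 = $22.21
Parking fee: $35.31
Dental insurance premium: $364.29
Total deductions = $302.65 + $219.73 + $130.67 + $457.69 + $74.02 + $22.21 + $35.31 + $364.29 = $1,606.57
Net pay = $4,112.14 − $1,606.57 = $2,505.57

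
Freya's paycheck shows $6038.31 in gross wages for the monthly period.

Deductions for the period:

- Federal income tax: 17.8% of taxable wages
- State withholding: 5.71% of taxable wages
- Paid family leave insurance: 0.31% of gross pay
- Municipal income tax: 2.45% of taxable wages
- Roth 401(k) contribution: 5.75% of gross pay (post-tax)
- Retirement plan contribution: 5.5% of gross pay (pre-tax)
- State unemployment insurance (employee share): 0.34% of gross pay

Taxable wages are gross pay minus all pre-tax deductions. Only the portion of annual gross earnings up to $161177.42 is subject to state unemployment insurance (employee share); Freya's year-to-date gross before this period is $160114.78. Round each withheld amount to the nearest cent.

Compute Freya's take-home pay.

$3855.35

Retirement plan contribution: $6038.31 × 0.055 = $332.11
Taxable wages = $6038.31 − $332.11 = $5706.20
Federal income tax: $5706.20 × 0.178 = $1015.70
State withholding: $5706.20 × 0.0571 = $325.82
Municipal income tax: $5706.20 × 0.0245 = $139.80
Paid family leave insurance: $6038.31 × 0.0031 = $18.72
State unemployment insurance (employee share): only $161177.42 − $160114.78 = $1062.64 of this check is subject → $1062.64 × 0.0034 = $3.61
Roth 401(k) contribution: $6038.31 × 0.0575 = $347.20
Total deductions = $332.11 + $1015.70 + $325.82 + $139.80 + $18.72 + $3.61 + $347.20 = $2182.96
Net pay = $6038.31 − $2182.96 = $3855.35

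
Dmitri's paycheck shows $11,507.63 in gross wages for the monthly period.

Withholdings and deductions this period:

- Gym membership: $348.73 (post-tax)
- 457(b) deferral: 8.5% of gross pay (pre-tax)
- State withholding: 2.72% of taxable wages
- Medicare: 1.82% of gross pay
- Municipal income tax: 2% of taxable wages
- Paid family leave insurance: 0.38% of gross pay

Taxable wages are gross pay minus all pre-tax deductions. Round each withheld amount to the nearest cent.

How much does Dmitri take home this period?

$9,430.59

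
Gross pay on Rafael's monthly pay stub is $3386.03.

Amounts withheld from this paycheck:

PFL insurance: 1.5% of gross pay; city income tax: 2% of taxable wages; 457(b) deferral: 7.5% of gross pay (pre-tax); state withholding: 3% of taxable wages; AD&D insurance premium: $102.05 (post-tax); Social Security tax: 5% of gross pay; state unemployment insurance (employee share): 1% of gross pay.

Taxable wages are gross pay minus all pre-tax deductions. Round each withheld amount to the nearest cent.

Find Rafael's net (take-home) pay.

$2619.48

457(b) deferral: $3386.03 × 0.075 = $253.95
Taxable wages = $3386.03 − $253.95 = $3132.08
City income tax: $3132.08 × 0.02 = $62.64
State withholding: $3132.08 × 0.03 = $93.96
Social Security tax: $3386.03 × 0.05 = $169.30
State unemployment insurance (employee share): $3386.03 × 0.01 = $33.86
PFL insurance: $3386.03 × 0.015 = $50.79
AD&D insurance premium: $102.05
Total deductions = $253.95 + $62.64 + $93.96 + $169.30 + $33.86 + $50.79 + $102.05 = $766.55
Net pay = $3386.03 − $766.55 = $2619.48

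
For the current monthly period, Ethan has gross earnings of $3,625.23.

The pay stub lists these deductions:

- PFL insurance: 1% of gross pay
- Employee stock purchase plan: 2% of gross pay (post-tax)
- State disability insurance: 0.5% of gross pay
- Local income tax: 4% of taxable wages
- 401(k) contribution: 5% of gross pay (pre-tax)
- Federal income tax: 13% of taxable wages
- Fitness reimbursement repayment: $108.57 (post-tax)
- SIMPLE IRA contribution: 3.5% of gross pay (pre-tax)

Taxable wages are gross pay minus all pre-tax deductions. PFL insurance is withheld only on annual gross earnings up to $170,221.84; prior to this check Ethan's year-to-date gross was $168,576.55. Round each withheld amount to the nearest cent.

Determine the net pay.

401(k) contribution: $3,625.23 × 0.05 = $181.26
SIMPLE IRA contribution: $3,625.23 × 0.035 = $126.88
Pre-tax total = $181.26 + $126.88 = $308.14
Taxable wages = $3,625.23 − $308.14 = $3,317.09
Local income tax: $3,317.09 × 0.04 = $132.68
Federal income tax: $3,317.09 × 0.13 = $431.22
State disability insurance: $3,625.23 × 0.005 = $18.13
PFL insurance: only $170,221.84 − $168,576.55 = $1,645.29 of this check is subject → $1,645.29 × 0.01 = $16.45
Employee stock purchase plan: $3,625.23 × 0.02 = $72.50
Fitness reimbursement repayment: $108.57
Total deductions = $181.26 + $126.88 + $132.68 + $431.22 + $18.13 + $16.45 + $72.50 + $108.57 = $1,087.69
Net pay = $3,625.23 − $1,087.69 = $2,537.54

$2,537.54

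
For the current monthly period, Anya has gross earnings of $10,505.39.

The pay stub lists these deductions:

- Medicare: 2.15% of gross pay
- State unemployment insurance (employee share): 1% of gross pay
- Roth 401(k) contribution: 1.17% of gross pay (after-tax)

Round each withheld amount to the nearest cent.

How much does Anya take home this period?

$10,051.56

Medicare: $10,505.39 × 0.0215 = $225.87
State unemployment insurance (employee share): $10,505.39 × 0.01 = $105.05
Roth 401(k) contribution: $10,505.39 × 0.0117 = $122.91
Total deductions = $225.87 + $105.05 + $122.91 = $453.83
Net pay = $10,505.39 − $453.83 = $10,051.56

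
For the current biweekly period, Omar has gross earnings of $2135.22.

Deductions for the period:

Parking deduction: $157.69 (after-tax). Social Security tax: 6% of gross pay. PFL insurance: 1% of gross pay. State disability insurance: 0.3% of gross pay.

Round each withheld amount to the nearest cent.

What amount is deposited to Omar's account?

State disability insurance: $2135.22 × 0.003 = $6.41
Social Security tax: $2135.22 × 0.06 = $128.11
PFL insurance: $2135.22 × 0.01 = $21.35
Parking deduction: $157.69
Total deductions = $6.41 + $128.11 + $21.35 + $157.69 = $313.56
Net pay = $2135.22 − $313.56 = $1821.66

$1821.66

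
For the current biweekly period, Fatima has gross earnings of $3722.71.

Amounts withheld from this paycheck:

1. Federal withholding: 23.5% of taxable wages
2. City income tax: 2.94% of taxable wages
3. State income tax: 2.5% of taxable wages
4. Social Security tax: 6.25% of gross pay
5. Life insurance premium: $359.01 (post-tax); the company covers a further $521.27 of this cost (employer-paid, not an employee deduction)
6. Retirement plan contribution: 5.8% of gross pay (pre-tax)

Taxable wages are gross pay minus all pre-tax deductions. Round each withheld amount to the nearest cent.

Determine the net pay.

$1900.24

Retirement plan contribution: $3722.71 × 0.058 = $215.92
Taxable wages = $3722.71 − $215.92 = $3506.79
City income tax: $3506.79 × 0.0294 = $103.10
Federal withholding: $3506.79 × 0.235 = $824.10
State income tax: $3506.79 × 0.025 = $87.67
Social Security tax: $3722.71 × 0.0625 = $232.67
Life insurance premium: $359.01
(Employer's $521.27 toward life insurance premium is not withheld from the employee.)
Total deductions = $215.92 + $103.10 + $824.10 + $87.67 + $232.67 + $359.01 = $1822.47
Net pay = $3722.71 − $1822.47 = $1900.24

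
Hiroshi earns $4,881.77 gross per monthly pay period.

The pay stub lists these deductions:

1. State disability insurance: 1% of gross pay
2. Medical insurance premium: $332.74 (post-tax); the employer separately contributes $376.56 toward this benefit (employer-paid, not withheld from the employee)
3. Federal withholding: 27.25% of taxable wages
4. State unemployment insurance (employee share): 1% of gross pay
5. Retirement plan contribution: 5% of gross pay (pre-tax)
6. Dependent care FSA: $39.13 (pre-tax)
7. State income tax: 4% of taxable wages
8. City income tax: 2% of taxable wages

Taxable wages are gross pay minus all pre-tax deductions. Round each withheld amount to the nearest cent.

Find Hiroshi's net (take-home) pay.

$2,639.16

Dependent care FSA: $39.13
Retirement plan contribution: $4,881.77 × 0.05 = $244.09
Pre-tax total = $39.13 + $244.09 = $283.22
Taxable wages = $4,881.77 − $283.22 = $4,598.55
City income tax: $4,598.55 × 0.02 = $91.97
Federal withholding: $4,598.55 × 0.2725 = $1,253.10
State income tax: $4,598.55 × 0.04 = $183.94
State disability insurance: $4,881.77 × 0.01 = $48.82
State unemployment insurance (employee share): $4,881.77 × 0.01 = $48.82
Medical insurance premium: $332.74
(Employer's $376.56 toward medical insurance premium is not withheld from the employee.)
Total deductions = $39.13 + $244.09 + $91.97 + $1,253.10 + $183.94 + $48.82 + $48.82 + $332.74 = $2,242.61
Net pay = $4,881.77 − $2,242.61 = $2,639.16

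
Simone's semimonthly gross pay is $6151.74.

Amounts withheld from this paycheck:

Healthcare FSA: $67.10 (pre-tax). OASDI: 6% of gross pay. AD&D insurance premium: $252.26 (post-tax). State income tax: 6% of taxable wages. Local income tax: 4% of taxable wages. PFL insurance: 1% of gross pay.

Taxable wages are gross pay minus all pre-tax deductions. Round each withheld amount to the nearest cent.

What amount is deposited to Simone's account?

Healthcare FSA: $67.10
Taxable wages = $6151.74 − $67.10 = $6084.64
State income tax: $6084.64 × 0.06 = $365.08
Local income tax: $6084.64 × 0.04 = $243.39
OASDI: $6151.74 × 0.06 = $369.10
PFL insurance: $6151.74 × 0.01 = $61.52
AD&D insurance premium: $252.26
Total deductions = $67.10 + $365.08 + $243.39 + $369.10 + $61.52 + $252.26 = $1358.45
Net pay = $6151.74 − $1358.45 = $4793.29

$4793.29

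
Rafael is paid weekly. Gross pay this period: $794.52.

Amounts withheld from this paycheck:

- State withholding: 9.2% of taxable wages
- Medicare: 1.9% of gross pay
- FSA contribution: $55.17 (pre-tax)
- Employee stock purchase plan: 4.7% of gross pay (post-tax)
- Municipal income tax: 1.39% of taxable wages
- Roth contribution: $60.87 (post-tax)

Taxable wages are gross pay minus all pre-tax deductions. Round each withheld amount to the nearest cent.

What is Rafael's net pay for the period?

$547.74

FSA contribution: $55.17
Taxable wages = $794.52 − $55.17 = $739.35
State withholding: $739.35 × 0.092 = $68.02
Municipal income tax: $739.35 × 0.0139 = $10.28
Medicare: $794.52 × 0.019 = $15.10
Roth contribution: $60.87
Employee stock purchase plan: $794.52 × 0.047 = $37.34
Total deductions = $55.17 + $68.02 + $10.28 + $15.10 + $60.87 + $37.34 = $246.78
Net pay = $794.52 − $246.78 = $547.74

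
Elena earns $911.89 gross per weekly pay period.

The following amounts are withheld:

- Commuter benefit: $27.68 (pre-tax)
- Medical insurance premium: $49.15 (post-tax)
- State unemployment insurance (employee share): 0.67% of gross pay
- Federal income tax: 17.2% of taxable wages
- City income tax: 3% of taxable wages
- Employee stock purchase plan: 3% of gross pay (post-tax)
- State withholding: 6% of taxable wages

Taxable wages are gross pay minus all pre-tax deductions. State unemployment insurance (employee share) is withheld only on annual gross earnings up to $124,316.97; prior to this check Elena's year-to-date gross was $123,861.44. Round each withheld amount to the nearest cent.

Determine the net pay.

Commuter benefit: $27.68
Taxable wages = $911.89 − $27.68 = $884.21
City income tax: $884.21 × 0.03 = $26.53
Federal income tax: $884.21 × 0.172 = $152.08
State withholding: $884.21 × 0.06 = $53.05
State unemployment insurance (employee share): only $124,316.97 − $123,861.44 = $455.53 of this check is subject → $455.53 × 0.0067 = $3.05
Employee stock purchase plan: $911.89 × 0.03 = $27.36
Medical insurance premium: $49.15
Total deductions = $27.68 + $26.53 + $152.08 + $53.05 + $3.05 + $27.36 + $49.15 = $338.90
Net pay = $911.89 − $338.90 = $572.99

$572.99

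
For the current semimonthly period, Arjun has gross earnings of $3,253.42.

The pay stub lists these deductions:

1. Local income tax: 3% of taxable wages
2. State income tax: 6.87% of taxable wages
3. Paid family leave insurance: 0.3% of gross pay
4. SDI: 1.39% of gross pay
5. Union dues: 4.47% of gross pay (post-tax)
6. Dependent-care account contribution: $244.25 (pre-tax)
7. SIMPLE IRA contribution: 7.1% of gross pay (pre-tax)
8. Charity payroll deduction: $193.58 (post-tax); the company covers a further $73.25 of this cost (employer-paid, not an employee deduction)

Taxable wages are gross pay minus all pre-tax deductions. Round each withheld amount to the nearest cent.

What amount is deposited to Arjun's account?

$2,109.98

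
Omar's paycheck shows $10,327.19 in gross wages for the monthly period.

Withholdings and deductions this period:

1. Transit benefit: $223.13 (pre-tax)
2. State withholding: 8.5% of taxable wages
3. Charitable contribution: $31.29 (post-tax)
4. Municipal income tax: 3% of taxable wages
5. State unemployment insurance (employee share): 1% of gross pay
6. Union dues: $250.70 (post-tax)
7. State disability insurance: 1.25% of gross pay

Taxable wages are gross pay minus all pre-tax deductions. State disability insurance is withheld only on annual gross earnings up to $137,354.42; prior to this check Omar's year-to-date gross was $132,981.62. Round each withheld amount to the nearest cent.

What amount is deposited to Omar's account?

$8,502.17

Transit benefit: $223.13
Taxable wages = $10,327.19 − $223.13 = $10,104.06
State withholding: $10,104.06 × 0.085 = $858.85
Municipal income tax: $10,104.06 × 0.03 = $303.12
State unemployment insurance (employee share): $10,327.19 × 0.01 = $103.27
State disability insurance: only $137,354.42 − $132,981.62 = $4,372.80 of this check is subject → $4,372.80 × 0.0125 = $54.66
Charitable contribution: $31.29
Union dues: $250.70
Total deductions = $223.13 + $858.85 + $303.12 + $103.27 + $54.66 + $31.29 + $250.70 = $1,825.02
Net pay = $10,327.19 − $1,825.02 = $8,502.17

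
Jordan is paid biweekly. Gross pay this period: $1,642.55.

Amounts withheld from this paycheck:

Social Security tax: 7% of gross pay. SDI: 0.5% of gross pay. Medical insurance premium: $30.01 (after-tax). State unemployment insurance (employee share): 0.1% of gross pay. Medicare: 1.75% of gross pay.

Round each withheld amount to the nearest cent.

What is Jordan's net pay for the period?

SDI: $1,642.55 × 0.005 = $8.21
Medicare: $1,642.55 × 0.0175 = $28.74
Social Security tax: $1,642.55 × 0.07 = $114.98
State unemployment insurance (employee share): $1,642.55 × 0.001 = $1.64
Medical insurance premium: $30.01
Total deductions = $8.21 + $28.74 + $114.98 + $1.64 + $30.01 = $183.58
Net pay = $1,642.55 − $183.58 = $1,458.97

$1,458.97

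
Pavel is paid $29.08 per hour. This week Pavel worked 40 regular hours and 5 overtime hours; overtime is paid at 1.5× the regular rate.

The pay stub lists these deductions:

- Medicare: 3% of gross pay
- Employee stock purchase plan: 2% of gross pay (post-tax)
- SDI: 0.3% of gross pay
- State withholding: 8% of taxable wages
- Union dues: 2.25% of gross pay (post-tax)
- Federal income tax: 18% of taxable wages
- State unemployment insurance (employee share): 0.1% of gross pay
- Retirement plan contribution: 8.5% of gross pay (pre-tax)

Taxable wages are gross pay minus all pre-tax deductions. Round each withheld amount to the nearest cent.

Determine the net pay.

Regular pay: 40 × $29.08 = $1,163.20
Overtime pay: 5 × $29.08 × 1.5 = $218.10
Gross pay = $1,163.20 + $218.10 = $1,381.30
Retirement plan contribution: $1,381.30 × 0.085 = $117.41
Taxable wages = $1,381.30 − $117.41 = $1,263.89
Federal income tax: $1,263.89 × 0.18 = $227.50
State withholding: $1,263.89 × 0.08 = $101.11
State unemployment insurance (employee share): $1,381.30 × 0.001 = $1.38
SDI: $1,381.30 × 0.003 = $4.14
Medicare: $1,381.30 × 0.03 = $41.44
Employee stock purchase plan: $1,381.30 × 0.02 = $27.63
Union dues: $1,381.30 × 0.0225 = $31.08
Total deductions = $117.41 + $227.50 + $101.11 + $1.38 + $4.14 + $41.44 + $27.63 + $31.08 = $551.69
Net pay = $1,381.30 − $551.69 = $829.61

$829.61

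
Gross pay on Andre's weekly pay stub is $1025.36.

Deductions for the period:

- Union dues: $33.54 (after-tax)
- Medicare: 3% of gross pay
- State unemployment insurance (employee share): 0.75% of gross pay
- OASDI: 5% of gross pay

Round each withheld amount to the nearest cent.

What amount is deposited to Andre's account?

$902.10

State unemployment insurance (employee share): $1025.36 × 0.0075 = $7.69
OASDI: $1025.36 × 0.05 = $51.27
Medicare: $1025.36 × 0.03 = $30.76
Union dues: $33.54
Total deductions = $7.69 + $51.27 + $30.76 + $33.54 = $123.26
Net pay = $1025.36 − $123.26 = $902.10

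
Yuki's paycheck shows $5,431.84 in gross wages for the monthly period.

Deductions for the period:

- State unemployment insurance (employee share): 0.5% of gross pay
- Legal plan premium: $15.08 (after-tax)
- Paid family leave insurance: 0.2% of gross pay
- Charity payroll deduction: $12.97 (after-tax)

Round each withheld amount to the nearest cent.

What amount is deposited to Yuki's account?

$5,365.77

Paid family leave insurance: $5,431.84 × 0.002 = $10.86
State unemployment insurance (employee share): $5,431.84 × 0.005 = $27.16
Charity payroll deduction: $12.97
Legal plan premium: $15.08
Total deductions = $10.86 + $27.16 + $12.97 + $15.08 = $66.07
Net pay = $5,431.84 − $66.07 = $5,365.77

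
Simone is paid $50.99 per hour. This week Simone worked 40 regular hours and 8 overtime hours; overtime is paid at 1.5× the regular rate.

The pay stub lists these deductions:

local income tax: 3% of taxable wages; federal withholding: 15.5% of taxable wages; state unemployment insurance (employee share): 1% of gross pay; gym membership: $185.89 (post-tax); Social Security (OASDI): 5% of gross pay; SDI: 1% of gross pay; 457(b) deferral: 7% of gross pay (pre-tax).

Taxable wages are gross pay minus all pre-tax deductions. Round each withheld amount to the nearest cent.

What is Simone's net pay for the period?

$1638.21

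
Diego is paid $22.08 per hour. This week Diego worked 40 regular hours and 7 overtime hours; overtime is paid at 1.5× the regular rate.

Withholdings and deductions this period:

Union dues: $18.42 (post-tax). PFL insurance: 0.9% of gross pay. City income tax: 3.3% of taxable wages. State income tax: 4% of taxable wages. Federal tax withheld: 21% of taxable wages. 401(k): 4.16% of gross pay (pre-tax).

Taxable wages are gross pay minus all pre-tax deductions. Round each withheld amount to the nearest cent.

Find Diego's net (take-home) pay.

$737.75

Regular pay: 40 × $22.08 = $883.20
Overtime pay: 7 × $22.08 × 1.5 = $231.84
Gross pay = $883.20 + $231.84 = $1,115.04
401(k): $1,115.04 × 0.0416 = $46.39
Taxable wages = $1,115.04 − $46.39 = $1,068.65
City income tax: $1,068.65 × 0.033 = $35.27
State income tax: $1,068.65 × 0.04 = $42.75
Federal tax withheld: $1,068.65 × 0.21 = $224.42
PFL insurance: $1,115.04 × 0.009 = $10.04
Union dues: $18.42
Total deductions = $46.39 + $35.27 + $42.75 + $224.42 + $10.04 + $18.42 = $377.29
Net pay = $1,115.04 − $377.29 = $737.75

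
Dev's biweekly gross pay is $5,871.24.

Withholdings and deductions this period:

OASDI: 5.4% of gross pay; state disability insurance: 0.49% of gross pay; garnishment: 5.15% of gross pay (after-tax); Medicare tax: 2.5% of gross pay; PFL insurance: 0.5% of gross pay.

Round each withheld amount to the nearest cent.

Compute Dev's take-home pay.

$5,046.91

PFL insurance: $5,871.24 × 0.005 = $29.36
OASDI: $5,871.24 × 0.054 = $317.05
State disability insurance: $5,871.24 × 0.0049 = $28.77
Medicare tax: $5,871.24 × 0.025 = $146.78
Garnishment: $5,871.24 × 0.0515 = $302.37
Total deductions = $29.36 + $317.05 + $28.77 + $146.78 + $302.37 = $824.33
Net pay = $5,871.24 − $824.33 = $5,046.91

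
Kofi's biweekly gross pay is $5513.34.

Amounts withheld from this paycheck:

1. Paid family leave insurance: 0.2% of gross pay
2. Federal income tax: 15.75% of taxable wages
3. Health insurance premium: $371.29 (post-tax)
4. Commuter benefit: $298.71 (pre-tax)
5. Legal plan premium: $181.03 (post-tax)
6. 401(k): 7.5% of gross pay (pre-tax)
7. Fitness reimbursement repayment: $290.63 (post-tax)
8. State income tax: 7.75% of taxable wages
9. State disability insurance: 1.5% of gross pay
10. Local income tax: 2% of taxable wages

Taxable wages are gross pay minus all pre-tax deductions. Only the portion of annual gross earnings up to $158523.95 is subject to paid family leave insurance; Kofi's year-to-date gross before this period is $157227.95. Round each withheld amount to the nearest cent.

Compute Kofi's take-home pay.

$2648.60

401(k): $5513.34 × 0.075 = $413.50
Commuter benefit: $298.71
Pre-tax total = $413.50 + $298.71 = $712.21
Taxable wages = $5513.34 − $712.21 = $4801.13
Local income tax: $4801.13 × 0.02 = $96.02
Federal income tax: $4801.13 × 0.1575 = $756.18
State income tax: $4801.13 × 0.0775 = $372.09
Paid family leave insurance: only $158523.95 − $157227.95 = $1296.00 of this check is subject → $1296.00 × 0.002 = $2.59
State disability insurance: $5513.34 × 0.015 = $82.70
Legal plan premium: $181.03
Fitness reimbursement repayment: $290.63
Health insurance premium: $371.29
Total deductions = $413.50 + $298.71 + $96.02 + $756.18 + $372.09 + $2.59 + $82.70 + $181.03 + $290.63 + $371.29 = $2864.74
Net pay = $5513.34 − $2864.74 = $2648.60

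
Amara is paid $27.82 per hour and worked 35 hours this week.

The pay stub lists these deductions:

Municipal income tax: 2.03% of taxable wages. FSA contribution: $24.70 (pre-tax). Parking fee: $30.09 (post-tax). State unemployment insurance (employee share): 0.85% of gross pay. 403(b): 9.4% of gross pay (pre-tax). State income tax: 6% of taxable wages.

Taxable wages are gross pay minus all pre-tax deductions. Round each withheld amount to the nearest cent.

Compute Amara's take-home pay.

$750.24

Gross pay: 35 × $27.82 = $973.70
FSA contribution: $24.70
403(b): $973.70 × 0.094 = $91.53
Pre-tax total = $24.70 + $91.53 = $116.23
Taxable wages = $973.70 − $116.23 = $857.47
Municipal income tax: $857.47 × 0.0203 = $17.41
State income tax: $857.47 × 0.06 = $51.45
State unemployment insurance (employee share): $973.70 × 0.0085 = $8.28
Parking fee: $30.09
Total deductions = $24.70 + $91.53 + $17.41 + $51.45 + $8.28 + $30.09 = $223.46
Net pay = $973.70 − $223.46 = $750.24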